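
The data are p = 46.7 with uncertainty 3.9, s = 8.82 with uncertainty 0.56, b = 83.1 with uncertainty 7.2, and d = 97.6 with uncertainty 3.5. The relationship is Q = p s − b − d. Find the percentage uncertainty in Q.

19.0%

Let w = p·s = 412. δw/w = √((1·δp/p)² + (1·δs/s)²) = √(0.00697 + 0.00403) = 0.105, so δw = 43.2.
Q = w − b − d: δQ = √(δw² + δb² + δd²) = √(1870 + 51.8 + 12.2) = 43.9
Q = 231, so δQ/Q = 43.9/231 = 0.190.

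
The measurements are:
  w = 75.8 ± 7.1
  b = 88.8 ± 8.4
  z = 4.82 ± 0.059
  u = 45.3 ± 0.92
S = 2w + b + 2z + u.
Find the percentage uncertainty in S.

Absolute uncertainties add in quadrature for a linear combination:
  (2·δw)² = 202;  (δb)² = 70.6;  (2·δz)² = 0.0139;  (δu)² = 0.846
δS = √(273) = 16.5
S = 295, so δS/S = 16.5/295 = 0.0560.

5.60%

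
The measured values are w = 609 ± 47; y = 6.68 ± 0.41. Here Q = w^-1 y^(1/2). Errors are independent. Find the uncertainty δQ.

0.000352

Q is a product of powers, so relative uncertainties combine in quadrature:
  (-1·δw/w)² = (-1×0.0772)² = 0.00596;  (½·δy/y)² = (0.5×0.0614)² = 0.000942
δQ/Q = √(0.00690) = 0.0831
Q = 0.00424, so δQ = 0.0831 × 0.00424 = 0.000352.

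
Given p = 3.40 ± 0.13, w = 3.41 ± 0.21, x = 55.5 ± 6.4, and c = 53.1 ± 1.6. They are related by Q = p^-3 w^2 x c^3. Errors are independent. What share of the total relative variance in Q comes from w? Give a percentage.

30.5%

(δQ/Q)² = (-3·δp/p)² + (2·δw/w)² + (1·δx/x)² + (3·δc/c)²
  p term: (-3×0.0382)² = 0.0132
  w term: (2×0.0616)² = 0.0152
  x term: (1×0.115)² = 0.0133
  c term: (3×0.0301)² = 0.00817
Total = 0.0498. Share from w = 0.0152/0.0498 = 0.305.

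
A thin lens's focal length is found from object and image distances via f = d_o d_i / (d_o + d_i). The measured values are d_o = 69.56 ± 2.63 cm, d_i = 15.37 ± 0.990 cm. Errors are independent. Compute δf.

∂f/∂d_o = (d_i/(d_o+d_i))² = 0.0328;  ∂f/∂d_i = (d_o/(d_o+d_i))² = 0.671
δf = √((∂f/∂d_o · δd_o)² + (∂f/∂d_i · δd_i)²) = √(0.00742 + 0.441) = 0.670 cm

0.670 cm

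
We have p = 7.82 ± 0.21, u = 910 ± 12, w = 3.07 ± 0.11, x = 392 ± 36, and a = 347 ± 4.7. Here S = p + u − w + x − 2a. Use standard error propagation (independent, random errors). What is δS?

Absolute uncertainties add in quadrature for a linear combination:
  (δp)² = 0.0441;  (δu)² = 144;  (δw)² = 0.0121;  (δx)² = 1300;  (2·δa)² = 88.4
δS = √(1530) = 39.1

39.1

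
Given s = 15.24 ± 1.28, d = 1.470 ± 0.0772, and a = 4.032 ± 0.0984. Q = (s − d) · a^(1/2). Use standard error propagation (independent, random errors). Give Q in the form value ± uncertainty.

Let u = s − d = 13.77. δu = √(δs² + δd²) = √(1.64 + 0.00596) = 1.28, so δu/u = 0.0931.
Q is then a monomial in u, a:
δQ/Q = √((δu/u)² + (½·δa/a)²) = √(0.00867 + 0.000149) = 0.0939
Q = 27.65, so δQ = 0.0939 × 27.65 = 2.60.

27.65 ± 2.60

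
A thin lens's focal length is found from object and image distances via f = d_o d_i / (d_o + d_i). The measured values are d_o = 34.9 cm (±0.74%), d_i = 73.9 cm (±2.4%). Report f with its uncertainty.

∂f/∂d_o = (d_i/(d_o+d_i))² = 0.461;  ∂f/∂d_i = (d_o/(d_o+d_i))² = 0.103
δf = √((∂f/∂d_o · δd_o)² + (∂f/∂d_i · δd_i)²) = √(0.0142 + 0.0333) = 0.218 cm
f = 23.7 cm.

23.7 ± 0.218 cm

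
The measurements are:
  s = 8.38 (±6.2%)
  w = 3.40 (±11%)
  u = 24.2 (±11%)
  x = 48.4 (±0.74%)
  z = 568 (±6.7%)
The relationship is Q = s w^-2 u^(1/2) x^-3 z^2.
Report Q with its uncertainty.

10.1 ± 2.76

Relative error in a monomial: (δQ/Q)² = Σ (nᵢ · δxᵢ/xᵢ)².
  (1·δs/s)² = (1×0.0620)² = 0.00384;  (-2·δw/w)² = (-2×0.110)² = 0.0484;  (½·δu/u)² = (0.5×0.110)² = 0.00302;  (-3·δx/x)² = (-3×0.00740)² = 0.000493;  (2·δz/z)² = (2×0.0670)² = 0.0180
δQ/Q = √(0.0737) = 0.272
Q = 10.1, so δQ = 0.272 × 10.1 = 2.76.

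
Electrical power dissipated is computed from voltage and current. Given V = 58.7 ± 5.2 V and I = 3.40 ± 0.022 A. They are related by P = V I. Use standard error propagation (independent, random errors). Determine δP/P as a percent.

8.88%

P is a product of powers, so relative uncertainties combine in quadrature:
  (1·δV/V)² = (1×0.0886)² = 0.00785;  (1·δI/I)² = (1×0.00647)² = 4.19e-05
δP/P = √(0.00789) = 0.0888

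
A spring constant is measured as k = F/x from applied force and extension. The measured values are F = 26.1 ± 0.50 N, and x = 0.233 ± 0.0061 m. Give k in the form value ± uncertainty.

Since k is a product/quotient, work with relative uncertainties:
  (1·δF/F)² = (1×0.0192)² = 0.000367;  (-1·δx/x)² = (-1×0.0262)² = 0.000685
δk/k = √(0.00105) = 0.0324
k = 112 N/m, so δk = 0.0324 × 112 = 3.63 N/m.

112 ± 3.63 N/m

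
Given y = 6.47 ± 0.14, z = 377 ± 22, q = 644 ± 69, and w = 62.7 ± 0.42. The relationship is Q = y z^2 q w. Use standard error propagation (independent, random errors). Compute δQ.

Q is a product of powers, so relative uncertainties combine in quadrature:
  (1·δy/y)² = (1×0.0216)² = 0.000468;  (2·δz/z)² = (2×0.0584)² = 0.0136;  (1·δq/q)² = (1×0.107)² = 0.0115;  (1·δw/w)² = (1×0.00670)² = 4.49e-05
δQ/Q = √(0.0256) = 0.160
Q = 3.71e+10, so δQ = 0.160 × 3.71e+10 = 5.94e+09.

5.94e+09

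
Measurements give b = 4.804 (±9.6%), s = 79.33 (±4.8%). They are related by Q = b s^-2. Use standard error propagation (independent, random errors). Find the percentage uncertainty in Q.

Q is a product of powers, so relative uncertainties combine in quadrature:
  (1·δb/b)² = (1×0.0960)² = 0.00922;  (-2·δs/s)² = (-2×0.0480)² = 0.00922
δQ/Q = √(0.0184) = 0.136

13.6%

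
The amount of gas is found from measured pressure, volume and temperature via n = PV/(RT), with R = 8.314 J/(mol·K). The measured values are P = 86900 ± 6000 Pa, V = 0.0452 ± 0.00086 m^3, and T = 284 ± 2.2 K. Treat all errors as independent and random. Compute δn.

0.120 mol

Since n is a product/quotient, work with relative uncertainties:
  (1·δP/P)² = (1×0.0690)² = 0.00477;  (1·δV/V)² = (1×0.0190)² = 0.000362;  (-1·δT/T)² = (-1×0.00775)² = 6e-05
δn/n = √(0.00519) = 0.0720
n = 1.66 mol, so δn = 0.0720 × 1.66 = 0.120 mol.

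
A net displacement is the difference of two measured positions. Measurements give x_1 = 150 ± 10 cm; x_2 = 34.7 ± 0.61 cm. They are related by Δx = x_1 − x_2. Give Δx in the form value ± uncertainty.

For a sum/difference, combine absolute errors in quadrature:
  (δx_1)² = 100;  (δx_2)² = 0.372
δΔx = √(100) = 10.0 cm
Δx = 115 cm.

115 ± 10.0 cm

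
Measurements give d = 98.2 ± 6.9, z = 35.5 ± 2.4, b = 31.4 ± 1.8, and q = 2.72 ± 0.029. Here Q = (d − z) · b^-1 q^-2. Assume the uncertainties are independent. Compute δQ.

Let u = d − z = 62.7. δu = √(δd² + δz²) = √(47.6 + 5.76) = 7.31, so δu/u = 0.117.
Q is then a monomial in u, b, q:
δQ/Q = √((δu/u)² + (-1·δb/b)² + (-2·δq/q)²) = √(0.0136 + 0.00329 + 0.000455) = 0.132
Q = 0.270, so δQ = 0.132 × 0.270 = 0.0355.

0.0355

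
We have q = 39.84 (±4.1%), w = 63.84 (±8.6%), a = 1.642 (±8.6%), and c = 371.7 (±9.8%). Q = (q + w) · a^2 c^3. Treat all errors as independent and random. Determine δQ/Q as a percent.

34.5%

Let u = q + w = 103.7. δu = √(δq² + δw²) = √(2.67 + 30.1) = 5.73, so δu/u = 0.0552.
Q is then a monomial in u, a, c:
δQ/Q = √((δu/u)² + (2·δa/a)² + (3·δc/c)²) = √(0.00305 + 0.0296 + 0.0864) = 0.345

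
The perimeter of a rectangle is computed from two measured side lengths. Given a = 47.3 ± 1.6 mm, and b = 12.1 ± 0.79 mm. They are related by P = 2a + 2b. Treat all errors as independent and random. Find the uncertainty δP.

3.57 mm

Sums and differences: (δP)² = Σ (cᵢ δxᵢ)².
  (2·δa)² = 10.2;  (2·δb)² = 2.50
δP = √(12.7) = 3.57 mm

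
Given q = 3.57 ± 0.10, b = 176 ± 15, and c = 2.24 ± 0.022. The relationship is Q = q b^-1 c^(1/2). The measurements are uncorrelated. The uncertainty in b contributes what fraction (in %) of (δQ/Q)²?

(δQ/Q)² = (1·δq/q)² + (-1·δb/b)² + (½·δc/c)²
  q term: (1×0.0280)² = 0.000785
  b term: (-1×0.0852)² = 0.00726
  c term: (0.5×0.00982)² = 2.41e-05
Total = 0.00807. Share from b = 0.00726/0.00807 = 0.900.

90.0%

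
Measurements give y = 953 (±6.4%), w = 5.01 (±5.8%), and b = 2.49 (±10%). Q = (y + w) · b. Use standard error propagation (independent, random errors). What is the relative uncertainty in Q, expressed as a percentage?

11.9%

Let u = y + w = 958. δu = √(δy² + δw²) = √(3720 + 0.0844) = 61.0, so δu/u = 0.0637.
Q is then a monomial in u, b:
δQ/Q = √((δu/u)² + (1·δb/b)²) = √(0.00405 + 0.0100) = 0.119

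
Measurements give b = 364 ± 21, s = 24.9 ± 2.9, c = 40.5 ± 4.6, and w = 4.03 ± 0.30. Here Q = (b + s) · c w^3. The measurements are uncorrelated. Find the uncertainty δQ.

2.64e+05

Let u = b + s = 389. δu = √(δb² + δs²) = √(441 + 8.41) = 21.2, so δu/u = 0.0545.
Q is then a monomial in u, c, w:
δQ/Q = √((δu/u)² + (1·δc/c)² + (3·δw/w)²) = √(0.00297 + 0.0129 + 0.0499) = 0.256
Q = 1.03e+06, so δQ = 0.256 × 1.03e+06 = 2.64e+05.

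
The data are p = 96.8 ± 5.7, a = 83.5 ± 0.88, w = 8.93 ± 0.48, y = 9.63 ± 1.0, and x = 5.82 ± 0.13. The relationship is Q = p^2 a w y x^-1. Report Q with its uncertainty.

(1.16 ± 0.194) × 10^7

Products/powers → add relative errors in quadrature, weighted by exponent:
  (2·δp/p)² = (2×0.0589)² = 0.0139;  (1·δa/a)² = (1×0.0105)² = 0.000111;  (1·δw/w)² = (1×0.0538)² = 0.00289;  (1·δy/y)² = (1×0.104)² = 0.0108;  (-1·δx/x)² = (-1×0.0223)² = 0.000499
δQ/Q = √(0.0282) = 0.168
Q = 1.16e+07, so δQ = 0.168 × 1.16e+07 = 1.94e+06.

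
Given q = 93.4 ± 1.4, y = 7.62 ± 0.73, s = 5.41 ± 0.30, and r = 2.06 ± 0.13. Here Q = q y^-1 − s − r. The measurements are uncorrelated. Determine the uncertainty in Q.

Let p = q·y^-1 = 12.3. δp/p = √((1·δq/q)² + (-1·δy/y)²) = √(0.000225 + 0.00918) = 0.0970, so δp = 1.19.
Q = p − s − r: δQ = √(δp² + δs² + δr²) = √(1.41 + 0.0900 + 0.0169) = 1.23

1.23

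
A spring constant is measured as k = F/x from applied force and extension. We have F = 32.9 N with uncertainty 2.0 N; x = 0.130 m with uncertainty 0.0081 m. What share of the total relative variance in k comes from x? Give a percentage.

51.2%

(δk/k)² = (1·δF/F)² + (-1·δx/x)²
  F term: (1×0.0608)² = 0.00370
  x term: (-1×0.0623)² = 0.00388
Total = 0.00758. Share from x = 0.00388/0.00758 = 0.512.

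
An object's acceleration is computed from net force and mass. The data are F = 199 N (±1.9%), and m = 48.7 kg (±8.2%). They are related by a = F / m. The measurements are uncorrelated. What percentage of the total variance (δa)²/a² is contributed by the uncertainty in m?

94.9%

(δa/a)² = (1·δF/F)² + (-1·δm/m)²
  F term: (1×0.0190)² = 0.000361
  m term: (-1×0.0820)² = 0.00672
Total = 0.00708. Share from m = 0.00672/0.00708 = 0.949.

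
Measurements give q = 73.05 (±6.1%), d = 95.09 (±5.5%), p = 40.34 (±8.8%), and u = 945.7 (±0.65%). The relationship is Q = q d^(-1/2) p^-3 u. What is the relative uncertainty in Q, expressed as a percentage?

27.2%

Relative error in a monomial: (δQ/Q)² = Σ (nᵢ · δxᵢ/xᵢ)².
  (1·δq/q)² = (1×0.0610)² = 0.00372;  (−½·δd/d)² = (-0.5×0.0550)² = 0.000756;  (-3·δp/p)² = (-3×0.0880)² = 0.0697;  (1·δu/u)² = (1×0.00650)² = 4.23e-05
δQ/Q = √(0.0742) = 0.272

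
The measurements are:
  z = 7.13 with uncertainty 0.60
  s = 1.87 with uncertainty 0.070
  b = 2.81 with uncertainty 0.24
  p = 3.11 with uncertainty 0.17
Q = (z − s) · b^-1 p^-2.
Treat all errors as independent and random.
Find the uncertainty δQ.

Let u = z − s = 5.26. δu = √(δz² + δs²) = √(0.360 + 0.00490) = 0.604, so δu/u = 0.115.
Q is then a monomial in u, b, p:
δQ/Q = √((δu/u)² + (-1·δb/b)² + (-2·δp/p)²) = √(0.0132 + 0.00729 + 0.0120) = 0.180
Q = 0.194, so δQ = 0.180 × 0.194 = 0.0349.

0.0349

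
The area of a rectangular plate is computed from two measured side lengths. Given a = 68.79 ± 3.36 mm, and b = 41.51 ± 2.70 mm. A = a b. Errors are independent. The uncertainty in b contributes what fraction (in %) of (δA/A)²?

63.9%

(δA/A)² = (1·δa/a)² + (1·δb/b)²
  a term: (1×0.0488)² = 0.00239
  b term: (1×0.0650)² = 0.00423
Total = 0.00662. Share from b = 0.00423/0.00662 = 0.639.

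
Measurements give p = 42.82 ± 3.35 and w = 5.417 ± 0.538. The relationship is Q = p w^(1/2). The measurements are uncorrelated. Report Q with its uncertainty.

99.66 ± 9.23

Each factor contributes (exponent × relative error)² to (δQ/Q)²:
  (1·δp/p)² = (1×0.0782)² = 0.00612;  (½·δw/w)² = (0.5×0.0993)² = 0.00247
δQ/Q = √(0.00859) = 0.0927
Q = 99.66, so δQ = 0.0927 × 99.66 = 9.23.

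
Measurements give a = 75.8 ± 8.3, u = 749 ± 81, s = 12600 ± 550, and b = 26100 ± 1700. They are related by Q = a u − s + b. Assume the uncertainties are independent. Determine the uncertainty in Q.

Let p = a·u = 56800. δp/p = √((1·δa/a)² + (1·δu/u)²) = √(0.0120 + 0.0117) = 0.154, so δp = 8740.
Q = p − s + b: δQ = √(δp² + δs² + δb²) = √(7.63e+07 + 3.02e+05 + 2.89e+06) = 8920

8920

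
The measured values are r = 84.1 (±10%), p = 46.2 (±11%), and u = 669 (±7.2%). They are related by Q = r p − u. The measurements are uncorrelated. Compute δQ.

580

Let w = r·p = 3890. δw/w = √((1·δr/r)² + (1·δp/p)²) = √(0.0100 + 0.0121) = 0.149, so δw = 578.
Q = w − u: δQ = √(δw² + δu²) = √(3.34e+05 + 2320) = 580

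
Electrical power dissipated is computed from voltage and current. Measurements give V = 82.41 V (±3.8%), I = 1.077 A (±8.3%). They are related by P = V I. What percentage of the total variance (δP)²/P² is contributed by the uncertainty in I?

82.7%

(δP/P)² = (1·δV/V)² + (1·δI/I)²
  V term: (1×0.0380)² = 0.00144
  I term: (1×0.0830)² = 0.00689
Total = 0.00833. Share from I = 0.00689/0.00833 = 0.827.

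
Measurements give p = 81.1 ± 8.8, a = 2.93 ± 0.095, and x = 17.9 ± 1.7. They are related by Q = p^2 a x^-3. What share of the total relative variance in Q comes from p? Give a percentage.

36.4%

(δQ/Q)² = (2·δp/p)² + (1·δa/a)² + (-3·δx/x)²
  p term: (2×0.109)² = 0.0471
  a term: (1×0.0324)² = 0.00105
  x term: (-3×0.0950)² = 0.0812
Total = 0.129. Share from p = 0.0471/0.129 = 0.364.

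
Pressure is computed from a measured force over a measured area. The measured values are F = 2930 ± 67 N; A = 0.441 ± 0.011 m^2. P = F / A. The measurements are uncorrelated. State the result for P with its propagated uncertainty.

6640 ± 225 Pa

Since P is a product/quotient, work with relative uncertainties:
  (1·δF/F)² = (1×0.0229)² = 0.000523;  (-1·δA/A)² = (-1×0.0249)² = 0.000622
δP/P = √(0.00115) = 0.0338
P = 6640 Pa, so δP = 0.0338 × 6640 = 225 Pa.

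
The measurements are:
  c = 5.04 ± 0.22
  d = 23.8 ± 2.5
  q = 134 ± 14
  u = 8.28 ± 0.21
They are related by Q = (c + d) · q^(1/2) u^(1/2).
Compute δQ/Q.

0.102

Let w = c + d = 28.8. δw = √(δc² + δd²) = √(0.0484 + 6.25) = 2.51, so δw/w = 0.0870.
Q is then a monomial in w, q, u:
δQ/Q = √((δw/w)² + (½·δq/q)² + (½·δu/u)²) = √(0.00757 + 0.00273 + 0.000161) = 0.102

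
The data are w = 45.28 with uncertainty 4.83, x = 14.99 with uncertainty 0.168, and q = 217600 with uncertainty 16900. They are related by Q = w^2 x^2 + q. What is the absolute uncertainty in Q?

1e+05

Let p = w^2·x^2 = 460700. δp/p = √((2·δw/w)² + (2·δx/x)²) = √(0.0455 + 0.000502) = 0.215, so δp = 98800.
Q = p + q: δQ = √(δp² + δq²) = √(9.77e+09 + 2.86e+08) = 1e+05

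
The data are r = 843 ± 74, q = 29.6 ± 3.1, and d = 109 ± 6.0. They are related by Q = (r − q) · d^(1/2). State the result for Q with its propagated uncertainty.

8490 ± 808

Let u = r − q = 813. δu = √(δr² + δq²) = √(5480 + 9.61) = 74.1, so δu/u = 0.0911.
Q is then a monomial in u, d:
δQ/Q = √((δu/u)² + (½·δd/d)²) = √(0.00829 + 0.000758) = 0.0951
Q = 8490, so δQ = 0.0951 × 8490 = 808.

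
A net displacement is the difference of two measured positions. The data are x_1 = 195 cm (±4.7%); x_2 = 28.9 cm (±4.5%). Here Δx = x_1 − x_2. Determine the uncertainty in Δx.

9.26 cm

Sums and differences: (δΔx)² = Σ (cᵢ δxᵢ)².
  (δx_1)² = 84.0;  (δx_2)² = 1.69
δΔx = √(85.7) = 9.26 cm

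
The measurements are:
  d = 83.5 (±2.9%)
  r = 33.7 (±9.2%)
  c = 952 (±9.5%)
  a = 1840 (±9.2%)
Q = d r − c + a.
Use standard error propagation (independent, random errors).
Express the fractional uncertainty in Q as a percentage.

8.98%

Let p = d·r = 2810. δp/p = √((1·δd/d)² + (1·δr/r)²) = √(0.000841 + 0.00846) = 0.0965, so δp = 271.
Q = p − c + a: δQ = √(δp² + δc² + δa²) = √(73700 + 8180 + 28700) = 332
Q = 3700, so δQ/Q = 332/3700 = 0.0898.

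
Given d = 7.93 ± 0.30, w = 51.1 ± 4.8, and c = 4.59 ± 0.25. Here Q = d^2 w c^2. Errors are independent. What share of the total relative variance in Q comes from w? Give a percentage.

(δQ/Q)² = (2·δd/d)² + (1·δw/w)² + (2·δc/c)²
  d term: (2×0.0378)² = 0.00572
  w term: (1×0.0939)² = 0.00882
  c term: (2×0.0545)² = 0.0119
Total = 0.0264. Share from w = 0.00882/0.0264 = 0.334.

33.4%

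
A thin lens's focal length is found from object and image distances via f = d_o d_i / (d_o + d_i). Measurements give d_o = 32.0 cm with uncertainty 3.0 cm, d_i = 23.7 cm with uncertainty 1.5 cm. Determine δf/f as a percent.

5.40%

∂f/∂d_o = (d_i/(d_o+d_i))² = 0.181;  ∂f/∂d_i = (d_o/(d_o+d_i))² = 0.330
δf = √((∂f/∂d_o · δd_o)² + (∂f/∂d_i · δd_i)²) = √(0.295 + 0.245) = 0.735 cm
f = 13.6 cm, so δf/f = 0.735/13.6 = 0.0540.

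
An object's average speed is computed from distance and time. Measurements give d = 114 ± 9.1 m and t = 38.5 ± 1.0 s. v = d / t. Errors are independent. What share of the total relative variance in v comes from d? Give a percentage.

90.4%

(δv/v)² = (1·δd/d)² + (-1·δt/t)²
  d term: (1×0.0798)² = 0.00637
  t term: (-1×0.0260)² = 0.000675
Total = 0.00705. Share from d = 0.00637/0.00705 = 0.904.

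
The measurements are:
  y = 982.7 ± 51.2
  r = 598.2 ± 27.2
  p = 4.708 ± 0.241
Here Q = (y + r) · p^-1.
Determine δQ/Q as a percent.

Let u = y + r = 1581. δu = √(δy² + δr²) = √(2620 + 740) = 58.0, so δu/u = 0.0367.
Q is then a monomial in u, p:
δQ/Q = √((δu/u)² + (-1·δp/p)²) = √(0.00134 + 0.00262) = 0.0630

6.30%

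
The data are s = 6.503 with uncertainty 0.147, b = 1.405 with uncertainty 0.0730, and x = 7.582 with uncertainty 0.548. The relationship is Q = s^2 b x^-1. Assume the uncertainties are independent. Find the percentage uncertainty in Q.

9.98%

Products/powers → add relative errors in quadrature, weighted by exponent:
  (2·δs/s)² = (2×0.0226)² = 0.00204;  (1·δb/b)² = (1×0.0520)² = 0.00270;  (-1·δx/x)² = (-1×0.0723)² = 0.00522
δQ/Q = √(0.00997) = 0.0998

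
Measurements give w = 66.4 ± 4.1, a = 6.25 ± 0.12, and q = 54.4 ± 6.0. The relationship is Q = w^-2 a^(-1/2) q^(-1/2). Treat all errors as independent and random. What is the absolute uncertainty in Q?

1.67e-06

Q is a product of powers, so relative uncertainties combine in quadrature:
  (-2·δw/w)² = (-2×0.0617)² = 0.0153;  (−½·δa/a)² = (-0.5×0.0192)² = 9.22e-05;  (−½·δq/q)² = (-0.5×0.110)² = 0.00304
δQ/Q = √(0.0184) = 0.136
Q = 1.23e-05, so δQ = 0.136 × 1.23e-05 = 1.67e-06.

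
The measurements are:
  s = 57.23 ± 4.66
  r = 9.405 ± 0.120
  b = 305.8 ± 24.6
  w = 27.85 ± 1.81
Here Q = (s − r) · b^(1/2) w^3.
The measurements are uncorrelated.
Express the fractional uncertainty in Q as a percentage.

22.2%

Let u = s − r = 47.82. δu = √(δs² + δr²) = √(21.7 + 0.0144) = 4.66, so δu/u = 0.0975.
Q is then a monomial in u, b, w:
δQ/Q = √((δu/u)² + (½·δb/b)² + (3·δw/w)²) = √(0.00950 + 0.00162 + 0.0380) = 0.222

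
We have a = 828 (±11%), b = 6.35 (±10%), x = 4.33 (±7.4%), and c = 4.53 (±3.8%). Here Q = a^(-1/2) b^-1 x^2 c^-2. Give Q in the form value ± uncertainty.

For a monomial Q ∝ a^(-1/2), b^-1, x^2, c^-2, fractional errors add in quadrature:
  (−½·δa/a)² = (-0.5×0.110)² = 0.00302;  (-1·δb/b)² = (-1×0.100)² = 0.0100;  (2·δx/x)² = (2×0.0740)² = 0.0219;  (-2·δc/c)² = (-2×0.0380)² = 0.00578
δQ/Q = √(0.0407) = 0.202
Q = 0.00500, so δQ = 0.202 × 0.00500 = 0.00101.

0.00500 ± 0.00101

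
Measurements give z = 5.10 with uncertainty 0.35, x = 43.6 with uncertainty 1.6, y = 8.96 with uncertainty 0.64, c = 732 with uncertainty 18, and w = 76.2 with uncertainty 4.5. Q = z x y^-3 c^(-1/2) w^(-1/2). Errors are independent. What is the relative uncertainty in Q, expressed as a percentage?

23.0%

For a monomial Q ∝ z, x, y^-3, c^(-1/2), w^(-1/2), fractional errors add in quadrature:
  (1·δz/z)² = (1×0.0686)² = 0.00471;  (1·δx/x)² = (1×0.0367)² = 0.00135;  (-3·δy/y)² = (-3×0.0714)² = 0.0459;  (−½·δc/c)² = (-0.5×0.0246)² = 0.000151;  (−½·δw/w)² = (-0.5×0.0591)² = 0.000872
δQ/Q = √(0.0530) = 0.230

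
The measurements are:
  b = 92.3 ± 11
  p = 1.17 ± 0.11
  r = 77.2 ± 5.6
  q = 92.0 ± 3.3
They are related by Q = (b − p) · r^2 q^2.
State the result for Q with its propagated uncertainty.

(4.60 ± 0.928) × 10^9

Let u = b − p = 91.1. δu = √(δb² + δp²) = √(121 + 0.0121) = 11.0, so δu/u = 0.121.
Q is then a monomial in u, r, q:
δQ/Q = √((δu/u)² + (2·δr/r)² + (2·δq/q)²) = √(0.0146 + 0.0210 + 0.00515) = 0.202
Q = 4.6e+09, so δQ = 0.202 × 4.6e+09 = 9.28e+08.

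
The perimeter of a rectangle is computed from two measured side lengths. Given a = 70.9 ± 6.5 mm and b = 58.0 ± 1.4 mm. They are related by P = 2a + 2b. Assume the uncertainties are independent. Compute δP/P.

For a sum/difference, combine absolute errors in quadrature:
  (2·δa)² = 169;  (2·δb)² = 7.84
δP = √(177) = 13.3 mm
P = 258 mm, so δP/P = 13.3/258 = 0.0516.

0.0516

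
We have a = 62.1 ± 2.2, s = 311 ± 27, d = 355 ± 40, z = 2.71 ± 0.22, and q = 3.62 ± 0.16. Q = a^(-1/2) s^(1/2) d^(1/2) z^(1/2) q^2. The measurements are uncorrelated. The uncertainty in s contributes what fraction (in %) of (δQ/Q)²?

(δQ/Q)² = (−½·δa/a)² + (½·δs/s)² + (½·δd/d)² + (½·δz/z)² + (2·δq/q)²
  a term: (-0.5×0.0354)² = 0.000314
  s term: (0.5×0.0868)² = 0.00188
  d term: (0.5×0.113)² = 0.00317
  z term: (0.5×0.0812)² = 0.00165
  q term: (2×0.0442)² = 0.00781
Total = 0.0148. Share from s = 0.00188/0.0148 = 0.127.

12.7%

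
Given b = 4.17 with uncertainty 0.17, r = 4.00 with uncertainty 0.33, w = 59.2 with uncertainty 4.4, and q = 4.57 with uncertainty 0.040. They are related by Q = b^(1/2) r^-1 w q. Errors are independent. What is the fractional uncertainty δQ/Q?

0.113

Products/powers → add relative errors in quadrature, weighted by exponent:
  (½·δb/b)² = (0.5×0.0408)² = 0.000415;  (-1·δr/r)² = (-1×0.0825)² = 0.00681;  (1·δw/w)² = (1×0.0743)² = 0.00552;  (1·δq/q)² = (1×0.00875)² = 7.66e-05
δQ/Q = √(0.0128) = 0.113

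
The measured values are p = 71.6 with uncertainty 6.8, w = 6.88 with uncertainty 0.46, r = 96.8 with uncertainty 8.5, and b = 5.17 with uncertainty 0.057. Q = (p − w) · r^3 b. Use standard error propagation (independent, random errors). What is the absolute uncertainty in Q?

8.62e+07

Let u = p − w = 64.7. δu = √(δp² + δw²) = √(46.2 + 0.212) = 6.82, so δu/u = 0.105.
Q is then a monomial in u, r, b:
δQ/Q = √((δu/u)² + (3·δr/r)² + (1·δb/b)²) = √(0.0111 + 0.0694 + 0.000122) = 0.284
Q = 3.03e+08, so δQ = 0.284 × 3.03e+08 = 8.62e+07.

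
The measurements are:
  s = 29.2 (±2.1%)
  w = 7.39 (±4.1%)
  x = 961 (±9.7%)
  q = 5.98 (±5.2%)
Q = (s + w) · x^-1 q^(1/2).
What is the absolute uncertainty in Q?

0.00951

Let u = s + w = 36.6. δu = √(δs² + δw²) = √(0.376 + 0.0918) = 0.684, so δu/u = 0.0187.
Q is then a monomial in u, x, q:
δQ/Q = √((δu/u)² + (-1·δx/x)² + (½·δq/q)²) = √(0.000349 + 0.00941 + 0.000676) = 0.102
Q = 0.0931, so δQ = 0.102 × 0.0931 = 0.00951.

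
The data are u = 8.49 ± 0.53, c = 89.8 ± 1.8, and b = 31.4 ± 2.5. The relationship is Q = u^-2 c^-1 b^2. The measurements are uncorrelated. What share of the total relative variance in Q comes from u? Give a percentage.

37.7%

(δQ/Q)² = (-2·δu/u)² + (-1·δc/c)² + (2·δb/b)²
  u term: (-2×0.0624)² = 0.0156
  c term: (-1×0.0200)² = 0.000402
  b term: (2×0.0796)² = 0.0254
Total = 0.0413. Share from u = 0.0156/0.0413 = 0.377.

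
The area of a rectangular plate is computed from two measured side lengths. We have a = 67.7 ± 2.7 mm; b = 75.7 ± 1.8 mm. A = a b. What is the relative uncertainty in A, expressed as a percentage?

Each factor contributes (exponent × relative error)² to (δA/A)²:
  (1·δa/a)² = (1×0.0399)² = 0.00159;  (1·δb/b)² = (1×0.0238)² = 0.000565
δA/A = √(0.00216) = 0.0464

4.64%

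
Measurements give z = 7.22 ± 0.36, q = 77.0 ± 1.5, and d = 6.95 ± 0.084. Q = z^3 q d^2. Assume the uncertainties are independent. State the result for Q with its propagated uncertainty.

(1.40 ± 0.214) × 10^6

Products/powers → add relative errors in quadrature, weighted by exponent:
  (3·δz/z)² = (3×0.0499)² = 0.0224;  (1·δq/q)² = (1×0.0195)² = 0.000379;  (2·δd/d)² = (2×0.0121)² = 0.000584
δQ/Q = √(0.0233) = 0.153
Q = 1.4e+06, so δQ = 0.153 × 1.4e+06 = 2.14e+05.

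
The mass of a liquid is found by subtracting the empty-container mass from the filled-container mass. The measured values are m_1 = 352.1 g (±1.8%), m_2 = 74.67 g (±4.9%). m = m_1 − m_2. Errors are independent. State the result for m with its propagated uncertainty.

For a sum/difference, combine absolute errors in quadrature:
  (δm_1)² = 40.2;  (δm_2)² = 13.4
δm = √(53.6) = 7.32 g
m = 277.4 g.

277.4 ± 7.32 g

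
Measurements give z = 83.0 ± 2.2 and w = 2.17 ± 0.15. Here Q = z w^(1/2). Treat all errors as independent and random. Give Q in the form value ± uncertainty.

122 ± 5.33

Q is a product of powers, so relative uncertainties combine in quadrature:
  (1·δz/z)² = (1×0.0265)² = 0.000703;  (½·δw/w)² = (0.5×0.0691)² = 0.00119
δQ/Q = √(0.00190) = 0.0436
Q = 122, so δQ = 0.0436 × 122 = 5.33.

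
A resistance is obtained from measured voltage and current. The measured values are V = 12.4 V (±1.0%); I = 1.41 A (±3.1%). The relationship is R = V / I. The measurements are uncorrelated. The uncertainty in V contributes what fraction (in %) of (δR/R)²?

9.43%

(δR/R)² = (1·δV/V)² + (-1·δI/I)²
  V term: (1×0.0100)² = 0.000100
  I term: (-1×0.0310)² = 0.000961
Total = 0.00106. Share from V = 0.000100/0.00106 = 0.0943.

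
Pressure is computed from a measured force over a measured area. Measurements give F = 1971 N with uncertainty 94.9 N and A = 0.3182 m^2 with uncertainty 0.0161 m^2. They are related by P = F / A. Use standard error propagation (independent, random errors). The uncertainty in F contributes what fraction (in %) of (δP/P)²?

(δP/P)² = (1·δF/F)² + (-1·δA/A)²
  F term: (1×0.0481)² = 0.00232
  A term: (-1×0.0506)² = 0.00256
Total = 0.00488. Share from F = 0.00232/0.00488 = 0.475.

47.5%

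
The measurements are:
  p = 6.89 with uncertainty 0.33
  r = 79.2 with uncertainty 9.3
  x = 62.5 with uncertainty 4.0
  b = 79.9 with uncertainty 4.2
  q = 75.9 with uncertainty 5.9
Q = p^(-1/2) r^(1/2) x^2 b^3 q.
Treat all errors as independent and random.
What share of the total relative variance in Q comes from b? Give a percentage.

48.5%

(δQ/Q)² = (−½·δp/p)² + (½·δr/r)² + (2·δx/x)² + (3·δb/b)² + (1·δq/q)²
  p term: (-0.5×0.0479)² = 0.000573
  r term: (0.5×0.117)² = 0.00345
  x term: (2×0.0640)² = 0.0164
  b term: (3×0.0526)² = 0.0249
  q term: (1×0.0777)² = 0.00604
Total = 0.0513. Share from b = 0.0249/0.0513 = 0.485.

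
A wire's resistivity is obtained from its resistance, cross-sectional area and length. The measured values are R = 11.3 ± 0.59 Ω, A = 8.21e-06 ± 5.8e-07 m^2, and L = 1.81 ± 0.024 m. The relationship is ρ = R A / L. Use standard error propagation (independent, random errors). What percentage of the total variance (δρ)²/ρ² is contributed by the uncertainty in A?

(δρ/ρ)² = (1·δR/R)² + (1·δA/A)² + (-1·δL/L)²
  R term: (1×0.0522)² = 0.00273
  A term: (1×0.0706)² = 0.00499
  L term: (-1×0.0133)² = 0.000176
Total = 0.00789. Share from A = 0.00499/0.00789 = 0.632.

63.2%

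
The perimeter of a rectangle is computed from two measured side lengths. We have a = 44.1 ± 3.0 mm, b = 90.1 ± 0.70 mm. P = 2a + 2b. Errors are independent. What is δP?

For a sum/difference, combine absolute errors in quadrature:
  (2·δa)² = 36.0;  (2·δb)² = 1.96
δP = √(38.0) = 6.16 mm

6.16 mm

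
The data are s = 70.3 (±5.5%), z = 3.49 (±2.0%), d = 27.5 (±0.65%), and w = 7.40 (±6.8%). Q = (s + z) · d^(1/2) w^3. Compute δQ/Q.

0.211

Let u = s + z = 73.8. δu = √(δs² + δz²) = √(14.9 + 0.00487) = 3.87, so δu/u = 0.0524.
Q is then a monomial in u, d, w:
δQ/Q = √((δu/u)² + (½·δd/d)² + (3·δw/w)²) = √(0.00275 + 1.06e-05 + 0.0416) = 0.211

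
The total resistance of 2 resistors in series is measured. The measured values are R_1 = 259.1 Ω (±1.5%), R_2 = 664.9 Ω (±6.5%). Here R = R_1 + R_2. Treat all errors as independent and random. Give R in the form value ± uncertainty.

924.0 ± 43.4 Ω

For a sum/difference, combine absolute errors in quadrature:
  (δR_1)² = 15.1;  (δR_2)² = 1870
δR = √(1880) = 43.4 Ω
R = 924.0 Ω.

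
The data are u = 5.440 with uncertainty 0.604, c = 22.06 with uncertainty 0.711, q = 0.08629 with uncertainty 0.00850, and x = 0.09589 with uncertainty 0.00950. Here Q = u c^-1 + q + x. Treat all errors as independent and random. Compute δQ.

0.0312

Let p = u·c^-1 = 0.2466. δp/p = √((1·δu/u)² + (-1·δc/c)²) = √(0.0123 + 0.00104) = 0.116, so δp = 0.0285.
Q = p + q + x: δQ = √(δp² + δq² + δx²) = √(0.000813 + 7.23e-05 + 9.02e-05) = 0.0312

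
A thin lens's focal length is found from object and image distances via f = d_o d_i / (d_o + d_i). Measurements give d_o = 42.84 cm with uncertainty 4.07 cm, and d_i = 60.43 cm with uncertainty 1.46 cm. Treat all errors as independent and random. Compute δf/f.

∂f/∂d_o = (d_i/(d_o+d_i))² = 0.342;  ∂f/∂d_i = (d_o/(d_o+d_i))² = 0.172
δf = √((∂f/∂d_o · δd_o)² + (∂f/∂d_i · δd_i)²) = √(1.94 + 0.0631) = 1.42 cm
f = 25.07 cm, so δf/f = 1.42/25.07 = 0.0565.

0.0565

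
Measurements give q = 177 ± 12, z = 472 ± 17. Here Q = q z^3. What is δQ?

Q is a product of powers, so relative uncertainties combine in quadrature:
  (1·δq/q)² = (1×0.0678)² = 0.00460;  (3·δz/z)² = (3×0.0360)² = 0.0117
δQ/Q = √(0.0163) = 0.128
Q = 1.86e+10, so δQ = 0.128 × 1.86e+10 = 2.37e+09.

2.37e+09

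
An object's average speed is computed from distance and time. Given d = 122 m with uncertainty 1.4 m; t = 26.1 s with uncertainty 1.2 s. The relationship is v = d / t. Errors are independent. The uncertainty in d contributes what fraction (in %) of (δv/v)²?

(δv/v)² = (1·δd/d)² + (-1·δt/t)²
  d term: (1×0.0115)² = 0.000132
  t term: (-1×0.0460)² = 0.00211
Total = 0.00225. Share from d = 0.000132/0.00225 = 0.0586.

5.86%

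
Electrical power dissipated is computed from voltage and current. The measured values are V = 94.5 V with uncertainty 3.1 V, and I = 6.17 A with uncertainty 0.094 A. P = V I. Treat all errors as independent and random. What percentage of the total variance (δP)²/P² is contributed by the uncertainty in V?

(δP/P)² = (1·δV/V)² + (1·δI/I)²
  V term: (1×0.0328)² = 0.00108
  I term: (1×0.0152)² = 0.000232
Total = 0.00131. Share from V = 0.00108/0.00131 = 0.823.

82.3%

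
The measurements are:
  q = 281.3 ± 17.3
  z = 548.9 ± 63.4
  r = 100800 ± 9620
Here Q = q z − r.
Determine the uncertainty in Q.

Let p = q·z = 154400. δp/p = √((1·δq/q)² + (1·δz/z)²) = √(0.00378 + 0.0133) = 0.131, so δp = 20200.
Q = p − r: δQ = √(δp² + δr²) = √(4.08e+08 + 9.25e+07) = 22400

22400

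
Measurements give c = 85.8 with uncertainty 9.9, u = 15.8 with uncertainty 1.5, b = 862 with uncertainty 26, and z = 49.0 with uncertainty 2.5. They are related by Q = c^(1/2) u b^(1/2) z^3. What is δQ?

Q is a product of powers, so relative uncertainties combine in quadrature:
  (½·δc/c)² = (0.5×0.115)² = 0.00333;  (1·δu/u)² = (1×0.0949)² = 0.00901;  (½·δb/b)² = (0.5×0.0302)² = 0.000227;  (3·δz/z)² = (3×0.0510)² = 0.0234
δQ/Q = √(0.0360) = 0.190
Q = 5.06e+08, so δQ = 0.190 × 5.06e+08 = 9.59e+07.

9.59e+07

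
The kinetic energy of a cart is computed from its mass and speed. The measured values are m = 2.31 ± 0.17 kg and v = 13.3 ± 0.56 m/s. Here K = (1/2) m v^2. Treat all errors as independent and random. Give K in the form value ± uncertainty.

204 ± 22.8 J

Products/powers → add relative errors in quadrature, weighted by exponent:
  (1·δm/m)² = (1×0.0736)² = 0.00542;  (2·δv/v)² = (2×0.0421)² = 0.00709
δK/K = √(0.0125) = 0.112
K = 204 J, so δK = 0.112 × 204 = 22.8 J.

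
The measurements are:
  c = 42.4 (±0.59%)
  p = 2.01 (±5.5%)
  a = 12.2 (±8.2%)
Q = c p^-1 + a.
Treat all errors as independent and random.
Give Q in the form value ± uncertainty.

33.3 ± 1.54

Let w = c·p^-1 = 21.1. δw/w = √((1·δc/c)² + (-1·δp/p)²) = √(3.48e-05 + 0.00302) = 0.0553, so δw = 1.17.
Q = w + a: δQ = √(δw² + δa²) = √(1.36 + 1.00) = 1.54
Q = 33.3.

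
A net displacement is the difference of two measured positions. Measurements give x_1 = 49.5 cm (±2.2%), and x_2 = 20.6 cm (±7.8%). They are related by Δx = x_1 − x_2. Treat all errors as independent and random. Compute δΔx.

For a sum/difference, combine absolute errors in quadrature:
  (δx_1)² = 1.19;  (δx_2)² = 2.58
δΔx = √(3.77) = 1.94 cm

1.94 cm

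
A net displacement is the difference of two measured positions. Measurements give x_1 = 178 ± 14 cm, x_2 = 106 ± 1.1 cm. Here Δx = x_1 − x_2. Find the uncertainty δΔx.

Each term contributes (cᵢ δxᵢ)² to (δΔx)²:
  (δx_1)² = 196;  (δx_2)² = 1.21
δΔx = √(197) = 14.0 cm

14.0 cm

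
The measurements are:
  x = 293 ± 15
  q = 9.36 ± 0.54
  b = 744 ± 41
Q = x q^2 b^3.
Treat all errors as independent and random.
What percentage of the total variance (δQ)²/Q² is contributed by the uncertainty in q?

30.8%

(δQ/Q)² = (1·δx/x)² + (2·δq/q)² + (3·δb/b)²
  x term: (1×0.0512)² = 0.00262
  q term: (2×0.0577)² = 0.0133
  b term: (3×0.0551)² = 0.0273
Total = 0.0433. Share from q = 0.0133/0.0433 = 0.308.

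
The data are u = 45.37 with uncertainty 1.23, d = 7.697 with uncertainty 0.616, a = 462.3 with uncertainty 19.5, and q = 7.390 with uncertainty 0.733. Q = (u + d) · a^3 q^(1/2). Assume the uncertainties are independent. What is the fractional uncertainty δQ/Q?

0.138

Let w = u + d = 53.07. δw = √(δu² + δd²) = √(1.51 + 0.379) = 1.38, so δw/w = 0.0259.
Q is then a monomial in w, a, q:
δQ/Q = √((δw/w)² + (3·δa/a)² + (½·δq/q)²) = √(0.000672 + 0.0160 + 0.00246) = 0.138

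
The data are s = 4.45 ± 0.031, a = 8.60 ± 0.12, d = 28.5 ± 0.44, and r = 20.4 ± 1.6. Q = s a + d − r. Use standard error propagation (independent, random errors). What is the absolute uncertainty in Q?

1.76

Let p = s·a = 38.3. δp/p = √((1·δs/s)² + (1·δa/a)²) = √(4.85e-05 + 0.000195) = 0.0156, so δp = 0.597.
Q = p + d − r: δQ = √(δp² + δd² + δr²) = √(0.356 + 0.194 + 2.56) = 1.76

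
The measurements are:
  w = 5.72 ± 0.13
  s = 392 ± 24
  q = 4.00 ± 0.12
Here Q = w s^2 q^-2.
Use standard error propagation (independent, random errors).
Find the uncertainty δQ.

7590

For a monomial Q ∝ w, s^2, q^-2, fractional errors add in quadrature:
  (1·δw/w)² = (1×0.0227)² = 0.000517;  (2·δs/s)² = (2×0.0612)² = 0.0150;  (-2·δq/q)² = (-2×0.0300)² = 0.00360
δQ/Q = √(0.0191) = 0.138
Q = 54900, so δQ = 0.138 × 54900 = 7590.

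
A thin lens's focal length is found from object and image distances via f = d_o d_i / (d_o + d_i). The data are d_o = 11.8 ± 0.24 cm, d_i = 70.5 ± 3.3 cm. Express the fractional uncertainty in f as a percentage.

1.87%

∂f/∂d_o = (d_i/(d_o+d_i))² = 0.734;  ∂f/∂d_i = (d_o/(d_o+d_i))² = 0.0206
δf = √((∂f/∂d_o · δd_o)² + (∂f/∂d_i · δd_i)²) = √(0.0310 + 0.00460) = 0.189 cm
f = 10.1 cm, so δf/f = 0.189/10.1 = 0.0187.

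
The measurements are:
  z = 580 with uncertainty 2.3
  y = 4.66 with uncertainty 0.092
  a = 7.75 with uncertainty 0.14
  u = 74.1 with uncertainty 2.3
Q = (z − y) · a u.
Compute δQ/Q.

Let w = z − y = 575. δw = √(δz² + δy²) = √(5.29 + 0.00846) = 2.30, so δw/w = 0.00400.
Q is then a monomial in w, a, u:
δQ/Q = √((δw/w)² + (1·δa/a)² + (1·δu/u)²) = √(1.6e-05 + 0.000326 + 0.000963) = 0.0361

0.0361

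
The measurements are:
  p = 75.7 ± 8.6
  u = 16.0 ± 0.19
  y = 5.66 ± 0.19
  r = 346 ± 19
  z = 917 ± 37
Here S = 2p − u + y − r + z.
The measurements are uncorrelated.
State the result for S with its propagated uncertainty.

712 ± 45.0

For a sum/difference, combine absolute errors in quadrature:
  (2·δp)² = 296;  (δu)² = 0.0361;  (δy)² = 0.0361;  (δr)² = 361;  (δz)² = 1370
δS = √(2030) = 45.0
S = 712.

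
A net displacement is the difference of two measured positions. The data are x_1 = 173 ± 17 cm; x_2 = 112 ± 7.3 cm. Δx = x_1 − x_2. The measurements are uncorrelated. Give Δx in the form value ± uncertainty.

61.0 ± 18.5 cm

Each term contributes (cᵢ δxᵢ)² to (δΔx)²:
  (δx_1)² = 289;  (δx_2)² = 53.3
δΔx = √(342) = 18.5 cm
Δx = 61.0 cm.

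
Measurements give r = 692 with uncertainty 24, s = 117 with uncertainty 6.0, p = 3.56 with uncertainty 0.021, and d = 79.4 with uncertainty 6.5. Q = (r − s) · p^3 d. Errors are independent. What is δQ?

1.94e+05

Let u = r − s = 575. δu = √(δr² + δs²) = √(576 + 36.0) = 24.7, so δu/u = 0.0430.
Q is then a monomial in u, p, d:
δQ/Q = √((δu/u)² + (3·δp/p)² + (1·δd/d)²) = √(0.00185 + 0.000313 + 0.00670) = 0.0942
Q = 2.06e+06, so δQ = 0.0942 × 2.06e+06 = 1.94e+05.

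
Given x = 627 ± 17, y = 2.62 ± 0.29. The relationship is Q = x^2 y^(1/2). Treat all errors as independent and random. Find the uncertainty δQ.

49300

Relative error in a monomial: (δQ/Q)² = Σ (nᵢ · δxᵢ/xᵢ)².
  (2·δx/x)² = (2×0.0271)² = 0.00294;  (½·δy/y)² = (0.5×0.111)² = 0.00306
δQ/Q = √(0.00600) = 0.0775
Q = 6.36e+05, so δQ = 0.0775 × 6.36e+05 = 49300.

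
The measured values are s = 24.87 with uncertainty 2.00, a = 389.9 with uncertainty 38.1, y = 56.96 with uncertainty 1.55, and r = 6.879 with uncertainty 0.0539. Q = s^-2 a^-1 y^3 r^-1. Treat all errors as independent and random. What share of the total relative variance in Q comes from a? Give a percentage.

22.7%

(δQ/Q)² = (-2·δs/s)² + (-1·δa/a)² + (3·δy/y)² + (-1·δr/r)²
  s term: (-2×0.0804)² = 0.0259
  a term: (-1×0.0977)² = 0.00955
  y term: (3×0.0272)² = 0.00666
  r term: (-1×0.00784)² = 6.14e-05
Total = 0.0421. Share from a = 0.00955/0.0421 = 0.227.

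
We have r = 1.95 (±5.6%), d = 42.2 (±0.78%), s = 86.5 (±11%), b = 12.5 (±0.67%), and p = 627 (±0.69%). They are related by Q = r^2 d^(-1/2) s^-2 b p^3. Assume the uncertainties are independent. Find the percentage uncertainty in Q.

24.8%

Since Q is a product/quotient, work with relative uncertainties:
  (2·δr/r)² = (2×0.0560)² = 0.0125;  (−½·δd/d)² = (-0.5×0.00780)² = 1.52e-05;  (-2·δs/s)² = (-2×0.110)² = 0.0484;  (1·δb/b)² = (1×0.00670)² = 4.49e-05;  (3·δp/p)² = (3×0.00690)² = 0.000428
δQ/Q = √(0.0614) = 0.248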